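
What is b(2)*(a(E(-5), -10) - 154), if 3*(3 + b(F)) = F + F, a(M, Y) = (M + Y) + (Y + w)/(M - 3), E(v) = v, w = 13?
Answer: 6775/24 ≈ 282.29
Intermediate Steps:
a(M, Y) = M + Y + (13 + Y)/(-3 + M) (a(M, Y) = (M + Y) + (Y + 13)/(M - 3) = (M + Y) + (13 + Y)/(-3 + M) = M + Y + (13 + Y)/(-3 + M))
b(F) = -3 + 2*F/3 (b(F) = -3 + (F + F)/3 = -3 + (2*F)/3 = -3 + 2*F/3)
b(2)*(a(E(-5), -10) - 154) = (-3 + (⅔)*2)*((13 + (-5)² - 3*(-5) - 2*(-10) - 5*(-10))/(-3 - 5) - 154) = (-3 + 4/3)*((13 + 25 + 15 + 20 + 50)/(-8) - 154) = -5*(-⅛*123 - 154)/3 = -5*(-123/8 - 154)/3 = -5/3*(-1355/8) = 6775/24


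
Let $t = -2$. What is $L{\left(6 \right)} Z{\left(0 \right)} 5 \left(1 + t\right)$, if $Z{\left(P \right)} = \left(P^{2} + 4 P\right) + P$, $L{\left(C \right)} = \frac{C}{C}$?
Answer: $0$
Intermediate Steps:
$L{\left(C \right)} = 1$
$Z{\left(P \right)} = P^{2} + 5 P$
$L{\left(6 \right)} Z{\left(0 \right)} 5 \left(1 + t\right) = 1 \cdot 0 \left(5 + 0\right) 5 \left(1 - 2\right) = 1 \cdot 0 \cdot 5 \cdot 5 \left(-1\right) = 1 \cdot 0 \left(-5\right) = 0 \left(-5\right) = 0$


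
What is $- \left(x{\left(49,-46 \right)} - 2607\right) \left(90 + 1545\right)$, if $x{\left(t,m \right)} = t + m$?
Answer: $4257540$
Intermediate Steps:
$x{\left(t,m \right)} = m + t$
$- \left(x{\left(49,-46 \right)} - 2607\right) \left(90 + 1545\right) = - \left(\left(-46 + 49\right) - 2607\right) \left(90 + 1545\right) = - \left(3 - 2607\right) 1635 = - \left(-2604\right) 1635 = \left(-1\right) \left(-4257540\right) = 4257540$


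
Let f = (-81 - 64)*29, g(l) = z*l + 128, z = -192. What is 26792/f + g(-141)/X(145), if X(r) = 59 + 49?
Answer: 27870616/113535 ≈ 245.48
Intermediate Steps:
g(l) = 128 - 192*l (g(l) = -192*l + 128 = 128 - 192*l)
X(r) = 108
f = -4205 (f = -145*29 = -4205)
26792/f + g(-141)/X(145) = 26792/(-4205) + (128 - 192*(-141))/108 = 26792*(-1/4205) + (128 + 27072)*(1/108) = -26792/4205 + 27200*(1/108) = -26792/4205 + 6800/27 = 27870616/113535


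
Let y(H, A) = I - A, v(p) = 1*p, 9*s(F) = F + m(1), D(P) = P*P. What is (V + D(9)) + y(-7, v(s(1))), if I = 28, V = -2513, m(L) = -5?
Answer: -21632/9 ≈ -2403.6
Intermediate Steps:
D(P) = P²
s(F) = -5/9 + F/9 (s(F) = (F - 5)/9 = (-5 + F)/9 = -5/9 + F/9)
v(p) = p
y(H, A) = 28 - A
(V + D(9)) + y(-7, v(s(1))) = (-2513 + 9²) + (28 - (-5/9 + (⅑)*1)) = (-2513 + 81) + (28 - (-5/9 + ⅑)) = -2432 + (28 - 1*(-4/9)) = -2432 + (28 + 4/9) = -2432 + 256/9 = -21632/9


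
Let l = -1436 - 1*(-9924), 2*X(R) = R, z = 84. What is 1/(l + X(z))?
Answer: 1/8530 ≈ 0.00011723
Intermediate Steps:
X(R) = R/2
l = 8488 (l = -1436 + 9924 = 8488)
1/(l + X(z)) = 1/(8488 + (½)*84) = 1/(8488 + 42) = 1/8530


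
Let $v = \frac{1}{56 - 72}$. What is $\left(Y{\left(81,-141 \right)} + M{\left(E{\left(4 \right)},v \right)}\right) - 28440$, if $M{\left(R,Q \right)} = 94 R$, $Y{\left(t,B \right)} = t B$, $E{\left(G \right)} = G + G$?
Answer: $-39109$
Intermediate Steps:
$E{\left(G \right)} = 2 G$
$v = - \frac{1}{16}$ ($v = \frac{1}{-16} = - \frac{1}{16} \approx -0.0625$)
$Y{\left(t,B \right)} = B t$
$\left(Y{\left(81,-141 \right)} + M{\left(E{\left(4 \right)},v \right)}\right) - 28440 = \left(\left(-141\right) 81 + 94 \cdot 2 \cdot 4\right) - 28440 = \left(-11421 + 94 \cdot 8\right) - 28440 = \left(-11421 + 752\right) - 28440 = -10669 - 28440 = -39109$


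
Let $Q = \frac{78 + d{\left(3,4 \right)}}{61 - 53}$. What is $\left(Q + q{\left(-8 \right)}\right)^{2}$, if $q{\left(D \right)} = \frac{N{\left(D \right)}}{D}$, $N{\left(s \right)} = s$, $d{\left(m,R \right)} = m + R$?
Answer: $\frac{8649}{64} \approx 135.14$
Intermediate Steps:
$d{\left(m,R \right)} = R + m$
$Q = \frac{85}{8}$ ($Q = \frac{78 + \left(4 + 3\right)}{61 - 53} = \frac{78 + 7}{8} = 85 \cdot \frac{1}{8} = \frac{85}{8} \approx 10.625$)
$q{\left(D \right)} = 1$ ($q{\left(D \right)} = \frac{D}{D} = 1$)
$\left(Q + q{\left(-8 \right)}\right)^{2} = \left(\frac{85}{8} + 1\right)^{2} = \left(\frac{93}{8}\right)^{2} = \frac{8649}{64}$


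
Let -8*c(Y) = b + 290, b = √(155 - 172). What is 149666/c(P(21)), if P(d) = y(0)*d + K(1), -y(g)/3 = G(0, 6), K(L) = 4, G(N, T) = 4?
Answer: -31565920/7647 + 108848*I*√17/7647 ≈ -4127.9 + 58.689*I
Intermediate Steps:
b = I*√17 (b = √(-17) = I*√17 ≈ 4.1231*I)
y(g) = -12 (y(g) = -3*4 = -12)
P(d) = 4 - 12*d (P(d) = -12*d + 4 = 4 - 12*d)
c(Y) = -145/4 - I*√17/8 (c(Y) = -(I*√17 + 290)/8 = -(290 + I*√17)/8 = -145/4 - I*√17/8)
149666/c(P(21)) = 149666/(-145/4 - I*√17/8)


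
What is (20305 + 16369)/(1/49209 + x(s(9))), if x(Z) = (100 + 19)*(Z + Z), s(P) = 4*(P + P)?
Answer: 164062806/76658675 ≈ 2.1402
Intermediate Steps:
s(P) = 8*P (s(P) = 4*(2*P) = 8*P)
x(Z) = 238*Z (x(Z) = 119*(2*Z) = 238*Z)
(20305 + 16369)/(1/49209 + x(s(9))) = (20305 + 16369)/(1/49209 + 238*(8*9)) = 36674/(1/49209 + 238*72) = 36674/(1/49209 + 17136) = 36674/(843245425/49209) = 36674*(49209/843245425) = 164062806/76658675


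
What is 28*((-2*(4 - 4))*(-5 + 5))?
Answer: 0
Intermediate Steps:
28*((-2*(4 - 4))*(-5 + 5)) = 28*(-2*0*0) = 28*(0*0) = 28*0 = 0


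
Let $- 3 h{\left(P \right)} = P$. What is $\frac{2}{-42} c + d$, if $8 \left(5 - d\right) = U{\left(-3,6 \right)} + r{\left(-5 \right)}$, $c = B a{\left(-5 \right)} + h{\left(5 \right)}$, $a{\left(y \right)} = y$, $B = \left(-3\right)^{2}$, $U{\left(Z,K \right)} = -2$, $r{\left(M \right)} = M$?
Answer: $\frac{583}{72} \approx 8.0972$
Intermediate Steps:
$h{\left(P \right)} = - \frac{P}{3}$
$B = 9$
$c = - \frac{140}{3}$ ($c = 9 \left(-5\right) - \frac{5}{3} = -45 - \frac{5}{3} = - \frac{140}{3} \approx -46.667$)
$d = \frac{47}{8}$ ($d = 5 - \frac{-2 - 5}{8} = 5 - - \frac{7}{8} = 5 + \frac{7}{8} = \frac{47}{8} \approx 5.875$)
$\frac{2}{-42} c + d = \frac{2}{-42} \left(- \frac{140}{3}\right) + \frac{47}{8} = 2 \left(- \frac{1}{42}\right) \left(- \frac{140}{3}\right) + \frac{47}{8} = \left(- \frac{1}{21}\right) \left(- \frac{140}{3}\right) + \frac{47}{8} = \frac{20}{9} + \frac{47}{8} = \frac{583}{72}$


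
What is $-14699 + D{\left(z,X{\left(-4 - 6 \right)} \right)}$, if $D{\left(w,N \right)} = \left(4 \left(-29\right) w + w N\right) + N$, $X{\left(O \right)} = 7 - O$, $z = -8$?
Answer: $-13890$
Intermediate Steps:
$D{\left(w,N \right)} = N - 116 w + N w$ ($D{\left(w,N \right)} = \left(- 116 w + N w\right) + N = N - 116 w + N w$)
$-14699 + D{\left(z,X{\left(-4 - 6 \right)} \right)} = -14699 + \left(\left(7 - \left(-4 - 6\right)\right) - -928 + \left(7 - \left(-4 - 6\right)\right) \left(-8\right)\right) = -14699 + \left(\left(7 - \left(-4 - 6\right)\right) + 928 + \left(7 - \left(-4 - 6\right)\right) \left(-8\right)\right) = -14699 + \left(\left(7 - -10\right) + 928 + \left(7 - -10\right) \left(-8\right)\right) = -14699 + \left(\left(7 + 10\right) + 928 + \left(7 + 10\right) \left(-8\right)\right) = -14699 + \left(17 + 928 + 17 \left(-8\right)\right) = -14699 + \left(17 + 928 - 136\right) = -14699 + 809 = -13890$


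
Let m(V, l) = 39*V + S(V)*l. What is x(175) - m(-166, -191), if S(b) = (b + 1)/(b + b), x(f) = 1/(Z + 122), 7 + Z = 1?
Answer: 31622845/4814 ≈ 6568.9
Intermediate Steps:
Z = -6 (Z = -7 + 1 = -6)
x(f) = 1/116 (x(f) = 1/(-6 + 122) = 1/116)
S(b) = (1 + b)/(2*b) (S(b) = (1 + b)/((2*b)) = (1 + b)*(1/(2*b)) = (1 + b)/(2*b))
m(V, l) = 39*V + l*(1 + V)/(2*V) (m(V, l) = 39*V + ((1 + V)/(2*V))*l = 39*V + l*(1 + V)/(2*V))
x(175) - m(-166, -191) = 1/116 - ((½)*(-191) + 39*(-166) + (½)*(-191)/(-166)) = 1/116 - (-191/2 - 6474 + (½)*(-191)*(-1/166)) = 1/116 - (-191/2 - 6474 + 191/332) = 1/116 - 1*(-2180883/332) = 1/116 + 2180883/332 = 31622845/4814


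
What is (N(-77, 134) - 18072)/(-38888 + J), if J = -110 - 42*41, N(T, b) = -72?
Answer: 1134/2545 ≈ 0.44558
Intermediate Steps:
J = -1832 (J = -110 - 1722 = -1832)
(N(-77, 134) - 18072)/(-38888 + J) = (-72 - 18072)/(-38888 - 1832) = -18144/(-40720) = -18144*(-1/40720) = 1134/2545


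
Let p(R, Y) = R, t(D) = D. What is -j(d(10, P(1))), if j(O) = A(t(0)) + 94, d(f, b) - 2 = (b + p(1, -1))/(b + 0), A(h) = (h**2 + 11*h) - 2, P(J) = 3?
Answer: -92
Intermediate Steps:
A(h) = -2 + h**2 + 11*h
d(f, b) = 2 + (1 + b)/b (d(f, b) = 2 + (b + 1)/(b + 0) = 2 + (1 + b)/b)
j(O) = 92 (j(O) = (-2 + 0**2 + 11*0) + 94 = (-2 + 0 + 0) + 94 = -2 + 94 = 92)
-j(d(10, P(1))) = -1*92 = -92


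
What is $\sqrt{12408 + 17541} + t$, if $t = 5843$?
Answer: $5843 + \sqrt{29949} \approx 6016.1$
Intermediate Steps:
$\sqrt{12408 + 17541} + t = \sqrt{12408 + 17541} + 5843 = \sqrt{29949} + 5843 = 5843 + \sqrt{29949}$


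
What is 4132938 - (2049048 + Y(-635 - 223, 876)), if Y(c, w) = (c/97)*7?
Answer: 202143336/97 ≈ 2.0840e+6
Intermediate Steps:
Y(c, w) = 7*c/97 (Y(c, w) = (c*(1/97))*7 = (c/97)*7 = 7*c/97)
4132938 - (2049048 + Y(-635 - 223, 876)) = 4132938 - (2049048 + 7*(-635 - 223)/97) = 4132938 - (2049048 + (7/97)*(-858)) = 4132938 - (2049048 - 6006/97) = 4132938 - 1*198751650/97 = 4132938 - 198751650/97 = 202143336/97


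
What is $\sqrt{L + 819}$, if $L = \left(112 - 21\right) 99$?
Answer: $6 \sqrt{273} \approx 99.136$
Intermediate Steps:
$L = 9009$ ($L = 91 \cdot 99 = 9009$)
$\sqrt{L + 819} = \sqrt{9009 + 819} = \sqrt{9828} = 6 \sqrt{273}$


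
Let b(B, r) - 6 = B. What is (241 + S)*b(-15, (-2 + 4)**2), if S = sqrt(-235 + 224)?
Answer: -2169 - 9*I*sqrt(11) ≈ -2169.0 - 29.85*I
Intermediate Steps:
b(B, r) = 6 + B
S = I*sqrt(11) (S = sqrt(-11) = I*sqrt(11) ≈ 3.3166*I)
(241 + S)*b(-15, (-2 + 4)**2) = (241 + I*sqrt(11))*(6 - 15) = (241 + I*sqrt(11))*(-9) = -2169 - 9*I*sqrt(11)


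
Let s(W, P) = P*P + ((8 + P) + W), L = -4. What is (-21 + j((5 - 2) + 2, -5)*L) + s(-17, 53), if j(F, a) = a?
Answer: 2852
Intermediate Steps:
s(W, P) = 8 + P + W + P² (s(W, P) = P² + (8 + P + W) = 8 + P + W + P²)
(-21 + j((5 - 2) + 2, -5)*L) + s(-17, 53) = (-21 - 5*(-4)) + (8 + 53 - 17 + 53²) = (-21 + 20) + (8 + 53 - 17 + 2809) = -1 + 2853 = 2852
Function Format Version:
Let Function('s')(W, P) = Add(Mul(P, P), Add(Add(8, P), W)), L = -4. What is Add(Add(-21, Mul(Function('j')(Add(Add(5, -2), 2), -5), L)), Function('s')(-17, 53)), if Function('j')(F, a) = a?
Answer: 2852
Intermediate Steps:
Function('s')(W, P) = Add(8, P, W, Pow(P, 2)) (Function('s')(W, P) = Add(Pow(P, 2), Add(8, P, W)) = Add(8, P, W, Pow(P, 2)))
Add(Add(-21, Mul(Function('j')(Add(Add(5, -2), 2), -5), L)), Function('s')(-17, 53)) = Add(Add(-21, Mul(-5, -4)), Add(8, 53, -17, Pow(53, 2))) = Add(Add(-21, 20), Add(8, 53, -17, 2809)) = Add(-1, 2853) = 2852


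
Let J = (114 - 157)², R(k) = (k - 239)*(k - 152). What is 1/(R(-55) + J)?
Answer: 1/62707 ≈ 1.5947e-5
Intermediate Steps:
R(k) = (-239 + k)*(-152 + k)
J = 1849 (J = (-43)² = 1849)
1/(R(-55) + J) = 1/((36328 + (-55)² - 391*(-55)) + 1849) = 1/((36328 + 3025 + 21505) + 1849) = 1/(60858 + 1849) = 1/62707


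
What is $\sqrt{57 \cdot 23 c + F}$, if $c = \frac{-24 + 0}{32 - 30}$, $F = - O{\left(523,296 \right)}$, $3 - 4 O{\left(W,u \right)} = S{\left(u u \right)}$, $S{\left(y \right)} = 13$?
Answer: $\frac{i \sqrt{62918}}{2} \approx 125.42 i$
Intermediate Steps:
$O{\left(W,u \right)} = - \frac{5}{2}$ ($O{\left(W,u \right)} = \frac{3}{4} - \frac{13}{4} = - \frac{5}{2}$)
$F = \frac{5}{2}$ ($F = \left(-1\right) \left(- \frac{5}{2}\right) = \frac{5}{2} \approx 2.5$)
$c = -12$ ($c = - \frac{24}{2} = \left(-24\right) \frac{1}{2} = -12$)
$\sqrt{57 \cdot 23 c + F} = \sqrt{57 \cdot 23 \left(-12\right) + \frac{5}{2}} = \sqrt{1311 \left(-12\right) + \frac{5}{2}} = \sqrt{-15732 + \frac{5}{2}} = \sqrt{- \frac{31459}{2}} = \frac{i \sqrt{62918}}{2}$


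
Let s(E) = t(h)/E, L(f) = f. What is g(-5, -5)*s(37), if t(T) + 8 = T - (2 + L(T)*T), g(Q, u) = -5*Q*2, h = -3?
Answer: -1100/37 ≈ -29.730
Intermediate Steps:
g(Q, u) = -10*Q
t(T) = -10 + T - T² (t(T) = -8 + (T - (2 + T*T)) = -8 + (T - (2 + T²)) = -8 + (T + (-2 - T²)) = -8 + (-2 + T - T²) = -10 + T - T²)
s(E) = -22/E (s(E) = (-10 - 3 - 1*(-3)²)/E = (-10 - 3 - 1*9)/E = (-10 - 3 - 9)/E = -22/E)
g(-5, -5)*s(37) = (-10*(-5))*(-22/37) = 50*(-22*1/37) = 50*(-22/37) = -1100/37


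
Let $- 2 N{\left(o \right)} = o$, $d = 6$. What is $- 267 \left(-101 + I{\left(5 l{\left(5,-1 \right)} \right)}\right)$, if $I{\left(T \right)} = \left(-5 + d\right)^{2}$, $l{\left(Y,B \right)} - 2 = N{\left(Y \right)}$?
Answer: $26700$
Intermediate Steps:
$N{\left(o \right)} = - \frac{o}{2}$
$l{\left(Y,B \right)} = 2 - \frac{Y}{2}$
$I{\left(T \right)} = 1$ ($I{\left(T \right)} = \left(-5 + 6\right)^{2} = 1^{2} = 1$)
$- 267 \left(-101 + I{\left(5 l{\left(5,-1 \right)} \right)}\right) = - 267 \left(-101 + 1\right) = \left(-267\right) \left(-100\right) = 26700$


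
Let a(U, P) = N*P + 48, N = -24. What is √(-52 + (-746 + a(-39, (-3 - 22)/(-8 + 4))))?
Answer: 30*I ≈ 30.0*I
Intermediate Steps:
a(U, P) = 48 - 24*P (a(U, P) = -24*P + 48 = 48 - 24*P)
√(-52 + (-746 + a(-39, (-3 - 22)/(-8 + 4)))) = √(-52 + (-746 + (48 - 24*(-3 - 22)/(-8 + 4)))) = √(-52 + (-746 + (48 - (-600)/(-4)))) = √(-52 + (-746 + (48 - (-600)*(-1)/4))) = √(-52 + (-746 + (48 - 24*25/4))) = √(-52 + (-746 + (48 - 150))) = √(-52 + (-746 - 102)) = √(-52 - 848) = √(-900) = 30*I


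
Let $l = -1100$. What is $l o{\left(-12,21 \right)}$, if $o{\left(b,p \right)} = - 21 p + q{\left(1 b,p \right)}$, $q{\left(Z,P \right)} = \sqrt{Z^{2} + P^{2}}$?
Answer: $485100 - 3300 \sqrt{65} \approx 4.5849 \cdot 10^{5}$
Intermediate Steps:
$q{\left(Z,P \right)} = \sqrt{P^{2} + Z^{2}}$
$o{\left(b,p \right)} = \sqrt{b^{2} + p^{2}} - 21 p$ ($o{\left(b,p \right)} = - 21 p + \sqrt{p^{2} + \left(1 b\right)^{2}} = - 21 p + \sqrt{p^{2} + b^{2}} = - 21 p + \sqrt{b^{2} + p^{2}} = \sqrt{b^{2} + p^{2}} - 21 p$)
$l o{\left(-12,21 \right)} = - 1100 \left(\sqrt{\left(-12\right)^{2} + 21^{2}} - 441\right) = - 1100 \left(\sqrt{144 + 441} - 441\right) = - 1100 \left(\sqrt{585} - 441\right) = - 1100 \left(3 \sqrt{65} - 441\right) = - 1100 \left(-441 + 3 \sqrt{65}\right) = 485100 - 3300 \sqrt{65}$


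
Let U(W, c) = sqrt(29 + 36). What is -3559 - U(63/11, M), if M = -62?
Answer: -3559 - sqrt(65) ≈ -3567.1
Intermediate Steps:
U(W, c) = sqrt(65)
-3559 - U(63/11, M) = -3559 - sqrt(65)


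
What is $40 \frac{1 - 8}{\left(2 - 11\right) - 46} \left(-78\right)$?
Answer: $- \frac{4368}{11} \approx -397.09$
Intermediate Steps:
$40 \frac{1 - 8}{\left(2 - 11\right) - 46} \left(-78\right) = 40 \left(- \frac{7}{\left(2 - 11\right) - 46}\right) \left(-78\right) = 40 \left(- \frac{7}{-9 - 46}\right) \left(-78\right) = 40 \left(- \frac{7}{-55}\right) \left(-78\right) = 40 \left(\left(-7\right) \left(- \frac{1}{55}\right)\right) \left(-78\right) = 40 \cdot \frac{7}{55} \left(-78\right) = \frac{56}{11} \left(-78\right) = - \frac{4368}{11}$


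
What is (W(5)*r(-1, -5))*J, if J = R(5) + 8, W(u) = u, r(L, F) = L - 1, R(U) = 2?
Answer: -100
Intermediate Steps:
r(L, F) = -1 + L
J = 10 (J = 2 + 8 = 10)
(W(5)*r(-1, -5))*J = (5*(-1 - 1))*10 = (5*(-2))*10 = -10*10 = -100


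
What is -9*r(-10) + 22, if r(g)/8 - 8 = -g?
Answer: -1274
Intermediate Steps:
r(g) = 64 - 8*g (r(g) = 64 + 8*(-g) = 64 - 8*g)
-9*r(-10) + 22 = -9*(64 - 8*(-10)) + 22 = -9*(64 + 80) + 22 = -9*144 + 22 = -1296 + 22 = -1274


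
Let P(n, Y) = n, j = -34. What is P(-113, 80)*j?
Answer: 3842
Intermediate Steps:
P(-113, 80)*j = -113*(-34) = 3842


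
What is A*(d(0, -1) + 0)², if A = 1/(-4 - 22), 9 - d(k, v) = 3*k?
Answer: -81/26 ≈ -3.1154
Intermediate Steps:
d(k, v) = 9 - 3*k
A = -1/26 (A = 1/(-26) = -1/26 ≈ -0.038462)
A*(d(0, -1) + 0)² = -((9 - 3*0) + 0)²/26 = -((9 + 0) + 0)²/26 = -(9 + 0)²/26 = -1/26*9² = -1/26*81 = -81/26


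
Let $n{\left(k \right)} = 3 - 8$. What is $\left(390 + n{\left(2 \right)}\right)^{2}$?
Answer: $148225$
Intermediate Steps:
$n{\left(k \right)} = -5$ ($n{\left(k \right)} = 3 - 8 = -5$)
$\left(390 + n{\left(2 \right)}\right)^{2} = \left(390 - 5\right)^{2} = 385^{2} = 148225$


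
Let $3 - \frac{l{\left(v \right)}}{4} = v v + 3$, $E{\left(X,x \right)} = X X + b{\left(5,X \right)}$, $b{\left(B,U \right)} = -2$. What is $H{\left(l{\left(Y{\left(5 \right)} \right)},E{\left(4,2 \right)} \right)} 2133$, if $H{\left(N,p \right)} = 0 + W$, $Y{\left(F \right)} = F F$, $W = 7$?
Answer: $14931$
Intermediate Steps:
$Y{\left(F \right)} = F^{2}$
$E{\left(X,x \right)} = -2 + X^{2}$ ($E{\left(X,x \right)} = X X - 2 = X^{2} - 2 = -2 + X^{2}$)
$l{\left(v \right)} = - 4 v^{2}$ ($l{\left(v \right)} = 12 - 4 \left(v v + 3\right) = 12 - 4 \left(v^{2} + 3\right) = 12 - 4 \left(3 + v^{2}\right) = 12 - \left(12 + 4 v^{2}\right) = - 4 v^{2}$)
$H{\left(N,p \right)} = 7$ ($H{\left(N,p \right)} = 0 + 7 = 7$)
$H{\left(l{\left(Y{\left(5 \right)} \right)},E{\left(4,2 \right)} \right)} 2133 = 7 \cdot 2133 = 14931$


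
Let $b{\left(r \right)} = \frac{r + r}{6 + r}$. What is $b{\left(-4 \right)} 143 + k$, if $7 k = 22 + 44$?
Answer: $- \frac{3938}{7} \approx -562.57$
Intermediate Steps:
$b{\left(r \right)} = \frac{2 r}{6 + r}$
$k = \frac{66}{7}$ ($k = \frac{22 + 44}{7} = \frac{1}{7} \cdot 66 = \frac{66}{7} \approx 9.4286$)
$b{\left(-4 \right)} 143 + k = 2 \left(-4\right) \frac{1}{6 - 4} \cdot 143 + \frac{66}{7} = 2 \left(-4\right) \frac{1}{2} \cdot 143 + \frac{66}{7} = \left(-4\right) 143 + \frac{66}{7} = -572 + \frac{66}{7} = - \frac{3938}{7}$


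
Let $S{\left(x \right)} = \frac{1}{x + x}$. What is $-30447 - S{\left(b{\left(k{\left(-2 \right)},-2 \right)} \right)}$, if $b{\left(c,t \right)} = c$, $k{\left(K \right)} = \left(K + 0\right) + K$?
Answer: $- \frac{243575}{8} \approx -30447.0$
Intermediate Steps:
$k{\left(K \right)} = 2 K$ ($k{\left(K \right)} = K + K = 2 K$)
$S{\left(x \right)} = \frac{1}{2 x}$
$-30447 - S{\left(b{\left(k{\left(-2 \right)},-2 \right)} \right)} = -30447 - \frac{1}{2 \cdot 2 \left(-2\right)} = -30447 - \frac{1}{2 \left(-4\right)} = -30447 - \frac{1}{2} \left(- \frac{1}{4}\right) = -30447 - - \frac{1}{8} = -30447 + \frac{1}{8} = - \frac{243575}{8}$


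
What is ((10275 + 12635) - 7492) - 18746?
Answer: -3328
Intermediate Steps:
((10275 + 12635) - 7492) - 18746 = (22910 - 7492) - 18746 = 15418 - 18746 = -3328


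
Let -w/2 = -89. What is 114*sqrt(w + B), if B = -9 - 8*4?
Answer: 114*sqrt(137) ≈ 1334.3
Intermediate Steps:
w = 178 (w = -2*(-89) = 178)
B = -41 (B = -9 - 32 = -41)
114*sqrt(w + B) = 114*sqrt(178 - 41) = 114*sqrt(137)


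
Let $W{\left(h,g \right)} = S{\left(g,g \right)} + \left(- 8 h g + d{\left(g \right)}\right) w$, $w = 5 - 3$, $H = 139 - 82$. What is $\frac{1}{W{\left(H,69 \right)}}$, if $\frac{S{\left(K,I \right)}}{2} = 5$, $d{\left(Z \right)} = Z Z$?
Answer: $- \frac{1}{53396} \approx -1.8728 \cdot 10^{-5}$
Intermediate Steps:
$d{\left(Z \right)} = Z^{2}$
$H = 57$ ($H = 139 - 82 = 57$)
$S{\left(K,I \right)} = 10$ ($S{\left(K,I \right)} = 2 \cdot 5 = 10$)
$w = 2$
$W{\left(h,g \right)} = 10 + 2 g^{2} - 16 g h$ ($W{\left(h,g \right)} = 10 + \left(- 8 h g + g^{2}\right) 2 = 10 + \left(- 8 g h + g^{2}\right) 2 = 10 + \left(g^{2} - 8 g h\right) 2 = 10 + \left(2 g^{2} - 16 g h\right) = 10 + 2 g^{2} - 16 g h$)
$\frac{1}{W{\left(H,69 \right)}} = \frac{1}{10 + 2 \cdot 69^{2} - 1104 \cdot 57} = \frac{1}{10 + 2 \cdot 4761 - 62928} = \frac{1}{10 + 9522 - 62928} = \frac{1}{-53396} = - \frac{1}{53396}$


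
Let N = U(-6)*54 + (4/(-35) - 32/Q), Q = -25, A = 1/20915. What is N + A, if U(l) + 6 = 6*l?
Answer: -1659379333/732025 ≈ -2266.8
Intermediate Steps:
A = 1/20915 ≈ 4.7813e-5
U(l) = -6 + 6*l
N = -396696/175 (N = (-6 + 6*(-6))*54 + (4/(-35) - 32/(-25)) = (-6 - 36)*54 + (4*(-1/35) - 32*(-1/25)) = -42*54 + (-4/35 + 32/25) = -2268 + 204/175 = -396696/175 ≈ -2266.8)
N + A = -396696/175 + 1/20915 = -1659379333/732025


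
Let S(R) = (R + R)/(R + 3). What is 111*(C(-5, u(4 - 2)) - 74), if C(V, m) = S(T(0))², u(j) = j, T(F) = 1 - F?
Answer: -32745/4 ≈ -8186.3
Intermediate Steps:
S(R) = 2*R/(3 + R) (S(R) = (2*R)/(3 + R) = 2*R/(3 + R))
C(V, m) = ¼ (C(V, m) = (2*(1 - 1*0)/(3 + (1 - 1*0)))² = (2*(1 + 0)/(3 + (1 + 0)))² = (2*1/(3 + 1))² = (2*1/4)² = (2*1*(¼))² = (½)² = ¼)
111*(C(-5, u(4 - 2)) - 74) = 111*(¼ - 74) = 111*(-295/4) = -32745/4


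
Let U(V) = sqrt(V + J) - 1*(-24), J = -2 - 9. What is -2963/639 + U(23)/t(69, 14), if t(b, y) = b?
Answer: -63037/14697 + 2*sqrt(3)/69 ≈ -4.2389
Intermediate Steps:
J = -11
U(V) = 24 + sqrt(-11 + V) (U(V) = sqrt(V - 11) - 1*(-24) = sqrt(-11 + V) + 24 = 24 + sqrt(-11 + V))
-2963/639 + U(23)/t(69, 14) = -2963/639 + (24 + sqrt(-11 + 23))/69 = -2963*1/639 + (24 + sqrt(12))*(1/69) = -2963/639 + (24 + 2*sqrt(3))*(1/69) = -2963/639 + (8/23 + 2*sqrt(3)/69) = -63037/14697 + 2*sqrt(3)/69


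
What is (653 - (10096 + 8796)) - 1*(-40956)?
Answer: 22717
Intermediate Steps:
(653 - (10096 + 8796)) - 1*(-40956) = (653 - 1*18892) + 40956 = (653 - 18892) + 40956 = -18239 + 40956 = 22717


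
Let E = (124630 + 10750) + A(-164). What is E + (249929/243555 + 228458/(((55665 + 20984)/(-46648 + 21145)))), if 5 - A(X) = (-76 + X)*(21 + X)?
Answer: 467685384461026/18668247195 ≈ 25052.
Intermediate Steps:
A(X) = 5 - (-76 + X)*(21 + X)
E = 101065 (E = (124630 + 10750) + (1601 - 1*(-164)² + 55*(-164)) = 135380 + (1601 - 1*26896 - 9020) = 135380 + (1601 - 26896 - 9020) = 135380 - 34315 = 101065)
E + (249929/243555 + 228458/(((55665 + 20984)/(-46648 + 21145)))) = 101065 + (249929/243555 + 228458/(((55665 + 20984)/(-46648 + 21145)))) = 101065 + (249929*(1/243555) + 228458/((76649/(-25503)))) = 101065 + (249929/243555 + 228458/((76649*(-1/25503)))) = 101065 + (249929/243555 + 228458/(-76649/25503)) = 101065 + (249929/243555 + 228458*(-25503/76649)) = 101065 + (249929/243555 - 5826364374/76649) = 101065 - 1419021018301649/18668247195 = 467685384461026/18668247195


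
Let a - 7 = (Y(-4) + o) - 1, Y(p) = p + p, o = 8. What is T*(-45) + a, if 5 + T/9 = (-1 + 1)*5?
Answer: 2031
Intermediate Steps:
Y(p) = 2*p
a = 6 (a = 7 + ((2*(-4) + 8) - 1) = 7 + ((-8 + 8) - 1) = 7 + (0 - 1) = 7 - 1 = 6)
T = -45 (T = -45 + 9*((-1 + 1)*5) = -45 + 9*(0*5) = -45 + 9*0 = -45 + 0 = -45)
T*(-45) + a = -45*(-45) + 6 = 2025 + 6 = 2031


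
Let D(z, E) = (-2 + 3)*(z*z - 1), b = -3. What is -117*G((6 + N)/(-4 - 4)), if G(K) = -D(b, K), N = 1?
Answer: 936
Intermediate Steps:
D(z, E) = -1 + z**2 (D(z, E) = 1*(z**2 - 1) = 1*(-1 + z**2) = -1 + z**2)
G(K) = -8 (G(K) = -(-1 + (-3)**2) = -(-1 + 9) = -1*8 = -8)
-117*G((6 + N)/(-4 - 4)) = -117*(-8) = 936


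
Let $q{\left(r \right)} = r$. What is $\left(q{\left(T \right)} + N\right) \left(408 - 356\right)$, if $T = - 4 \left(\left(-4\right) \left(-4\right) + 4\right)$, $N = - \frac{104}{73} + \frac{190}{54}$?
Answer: $- \frac{7984756}{1971} \approx -4051.1$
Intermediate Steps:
$N = \frac{4127}{1971}$ ($N = \left(-104\right) \frac{1}{73} + 190 \cdot \frac{1}{54} = - \frac{104}{73} + \frac{95}{27} = \frac{4127}{1971} \approx 2.0939$)
$T = -80$ ($T = - 4 \left(16 + 4\right) = \left(-4\right) 20 = -80$)
$\left(q{\left(T \right)} + N\right) \left(408 - 356\right) = \left(-80 + \frac{4127}{1971}\right) \left(408 - 356\right) = \left(- \frac{153553}{1971}\right) 52 = - \frac{7984756}{1971}$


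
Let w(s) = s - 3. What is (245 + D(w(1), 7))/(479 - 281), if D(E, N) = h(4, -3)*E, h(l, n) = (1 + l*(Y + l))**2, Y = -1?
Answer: -31/66 ≈ -0.46970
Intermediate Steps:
w(s) = -3 + s
h(l, n) = (1 + l*(-1 + l))**2
D(E, N) = 169*E (D(E, N) = (1 + 4**2 - 1*4)**2*E = (1 + 16 - 4)**2*E = 13**2*E = 169*E)
(245 + D(w(1), 7))/(479 - 281) = (245 + 169*(-3 + 1))/(479 - 281) = (245 + 169*(-2))/198 = (245 - 338)*(1/198) = -93*1/198 = -31/66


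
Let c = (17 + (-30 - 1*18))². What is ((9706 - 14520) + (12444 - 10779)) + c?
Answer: -2188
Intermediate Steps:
c = 961 (c = (17 + (-30 - 18))² = (17 - 48)² = (-31)² = 961)
((9706 - 14520) + (12444 - 10779)) + c = ((9706 - 14520) + (12444 - 10779)) + 961 = (-4814 + 1665) + 961 = -3149 + 961 = -2188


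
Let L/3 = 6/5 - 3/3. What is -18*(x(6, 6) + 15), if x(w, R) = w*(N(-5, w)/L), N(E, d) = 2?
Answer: -630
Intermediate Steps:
L = 3/5 (L = 3*(6/5 - 3/3) = 3*(6*(1/5) - 3*1/3) = 3*(6/5 - 1) = 3*(1/5) = 3/5 ≈ 0.60000)
x(w, R) = 10*w/3 (x(w, R) = w*(2/(3/5)) = w*(2*(5/3)) = w*(10/3) = 10*w/3)
-18*(x(6, 6) + 15) = -18*((10/3)*6 + 15) = -18*(20 + 15) = -18*35 = -630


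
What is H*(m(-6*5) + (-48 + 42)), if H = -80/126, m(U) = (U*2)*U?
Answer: -23920/21 ≈ -1139.0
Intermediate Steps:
m(U) = 2*U² (m(U) = (2*U)*U = 2*U²)
H = -40/63 (H = -80*1/126 = -40/63 ≈ -0.63492)
H*(m(-6*5) + (-48 + 42)) = -40*(2*(-6*5)² + (-48 + 42))/63 = -40*(2*(-30)² - 6)/63 = -40*(2*900 - 6)/63 = -40*(1800 - 6)/63 = -40/63*1794 = -23920/21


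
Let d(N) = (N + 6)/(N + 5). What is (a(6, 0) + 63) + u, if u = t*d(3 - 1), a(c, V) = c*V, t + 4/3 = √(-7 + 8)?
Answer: 1315/21 ≈ 62.619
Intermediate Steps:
d(N) = (6 + N)/(5 + N)
t = -⅓ (t = -4/3 + √(-7 + 8) = -4/3 + √1 = -4/3 + 1 = -⅓ ≈ -0.33333)
a(c, V) = V*c
u = -8/21 (u = -(6 + (3 - 1))/(3*(5 + (3 - 1))) = -(6 + 2)/(3*(5 + 2)) = -8/(3*7) = -8/21 ≈ -0.38095)
(a(6, 0) + 63) + u = (0*6 + 63) - 8/21 = (0 + 63) - 8/21 = 63 - 8/21 = 1315/21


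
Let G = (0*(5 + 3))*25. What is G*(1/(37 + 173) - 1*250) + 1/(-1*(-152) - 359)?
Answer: -1/207 ≈ -0.0048309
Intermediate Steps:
G = 0 (G = (0*8)*25 = 0*25 = 0)
G*(1/(37 + 173) - 1*250) + 1/(-1*(-152) - 359) = 0*(1/(37 + 173) - 1*250) + 1/(-1*(-152) - 359) = 0*(1/210 - 250) + 1/(152 - 359) = 0*(1/210 - 250) + 1/(-207) = 0*(-52499/210) - 1/207 = 0 - 1/207 = -1/207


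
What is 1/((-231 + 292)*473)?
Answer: 1/28853 ≈ 3.4658e-5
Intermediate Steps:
1/((-231 + 292)*473) = 1/(61*473) = 1/28853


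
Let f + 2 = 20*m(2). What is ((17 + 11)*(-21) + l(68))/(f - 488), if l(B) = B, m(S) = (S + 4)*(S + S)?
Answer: 52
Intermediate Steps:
m(S) = 2*S*(4 + S) (m(S) = (4 + S)*(2*S) = 2*S*(4 + S))
f = 478 (f = -2 + 20*(2*2*(4 + 2)) = -2 + 20*(2*2*6) = -2 + 20*24 = -2 + 480 = 478)
((17 + 11)*(-21) + l(68))/(f - 488) = ((17 + 11)*(-21) + 68)/(478 - 488) = (28*(-21) + 68)/(-10) = (-588 + 68)*(-1/10) = -520*(-1/10) = 52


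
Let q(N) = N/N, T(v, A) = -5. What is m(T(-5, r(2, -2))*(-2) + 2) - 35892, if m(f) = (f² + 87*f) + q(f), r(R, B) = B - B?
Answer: -34703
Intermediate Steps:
r(R, B) = 0
q(N) = 1
m(f) = 1 + f² + 87*f (m(f) = (f² + 87*f) + 1 = 1 + f² + 87*f)
m(T(-5, r(2, -2))*(-2) + 2) - 35892 = (1 + (-5*(-2) + 2)² + 87*(-5*(-2) + 2)) - 35892 = (1 + (10 + 2)² + 87*(10 + 2)) - 35892 = (1 + 12² + 87*12) - 35892 = (1 + 144 + 1044) - 35892 = 1189 - 35892 = -34703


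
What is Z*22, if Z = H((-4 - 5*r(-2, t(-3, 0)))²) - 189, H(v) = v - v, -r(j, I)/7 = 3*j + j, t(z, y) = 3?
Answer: -4158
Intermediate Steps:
r(j, I) = -28*j (r(j, I) = -7*(3*j + j) = -28*j)
H(v) = 0
Z = -189 (Z = 0 - 189 = -189)
Z*22 = -189*22 = -4158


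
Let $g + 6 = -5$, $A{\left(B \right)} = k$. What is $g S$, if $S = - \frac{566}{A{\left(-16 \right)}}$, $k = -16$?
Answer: $- \frac{3113}{8} \approx -389.13$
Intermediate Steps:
$A{\left(B \right)} = -16$
$S = \frac{283}{8}$ ($S = - \frac{566}{-16} = \left(-566\right) \left(- \frac{1}{16}\right) = \frac{283}{8} \approx 35.375$)
$g = -11$ ($g = -6 - 5 = -11$)
$g S = \left(-11\right) \frac{283}{8} = - \frac{3113}{8}$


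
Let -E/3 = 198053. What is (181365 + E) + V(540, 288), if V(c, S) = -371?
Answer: -413165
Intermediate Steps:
E = -594159 (E = -3*198053 = -594159)
(181365 + E) + V(540, 288) = (181365 - 594159) - 371 = -412794 - 371 = -413165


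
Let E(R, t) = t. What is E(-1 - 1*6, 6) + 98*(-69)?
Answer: -6756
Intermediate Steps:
E(-1 - 1*6, 6) + 98*(-69) = 6 + 98*(-69) = 6 - 6762 = -6756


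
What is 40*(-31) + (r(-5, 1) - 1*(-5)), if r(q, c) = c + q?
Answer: -1239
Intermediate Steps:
40*(-31) + (r(-5, 1) - 1*(-5)) = 40*(-31) + ((1 - 5) - 1*(-5)) = -1240 + (-4 + 5) = -1240 + 1 = -1239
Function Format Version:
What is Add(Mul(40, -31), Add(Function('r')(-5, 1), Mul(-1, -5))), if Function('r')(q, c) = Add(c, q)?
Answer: -1239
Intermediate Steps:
Add(Mul(40, -31), Add(Function('r')(-5, 1), Mul(-1, -5))) = Add(Mul(40, -31), Add(Add(1, -5), Mul(-1, -5))) = Add(-1240, Add(-4, 5)) = Add(-1240, 1) = -1239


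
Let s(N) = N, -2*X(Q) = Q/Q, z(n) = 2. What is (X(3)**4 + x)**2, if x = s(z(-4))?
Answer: 1089/256 ≈ 4.2539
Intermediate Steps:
X(Q) = -1/2 (X(Q) = -Q/(2*Q) = -1/2*1 = -1/2)
x = 2
(X(3)**4 + x)**2 = ((-1/2)**4 + 2)**2 = (1/16 + 2)**2 = (33/16)**2 = 1089/256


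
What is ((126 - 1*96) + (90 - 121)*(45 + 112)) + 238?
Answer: -4599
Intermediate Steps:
((126 - 1*96) + (90 - 121)*(45 + 112)) + 238 = ((126 - 96) - 31*157) + 238 = (30 - 4867) + 238 = -4837 + 238 = -4599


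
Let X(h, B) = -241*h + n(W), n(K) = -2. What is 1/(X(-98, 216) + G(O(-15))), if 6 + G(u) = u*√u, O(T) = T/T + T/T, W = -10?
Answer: 11805/278716046 - √2/278716046 ≈ 4.2350e-5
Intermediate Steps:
O(T) = 2 (O(T) = 1 + 1 = 2)
X(h, B) = -2 - 241*h (X(h, B) = -241*h - 2 = -2 - 241*h)
G(u) = -6 + u^(3/2) (G(u) = -6 + u*√u = -6 + u^(3/2))
1/(X(-98, 216) + G(O(-15))) = 1/((-2 - 241*(-98)) + (-6 + 2^(3/2))) = 1/((-2 + 23618) + (-6 + 2*√2)) = 1/(23616 + (-6 + 2*√2)) = 1/(23610 + 2*√2)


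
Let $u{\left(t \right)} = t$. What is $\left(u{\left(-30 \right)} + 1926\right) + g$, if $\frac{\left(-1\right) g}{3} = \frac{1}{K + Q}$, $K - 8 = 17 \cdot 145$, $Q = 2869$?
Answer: $\frac{10128429}{5342} \approx 1896.0$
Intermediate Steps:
$K = 2473$ ($K = 8 + 17 \cdot 145 = 8 + 2465 = 2473$)
$g = - \frac{3}{5342}$ ($g = - \frac{3}{2473 + 2869} = - \frac{3}{5342} \approx -0.00056159$)
$\left(u{\left(-30 \right)} + 1926\right) + g = \left(-30 + 1926\right) - \frac{3}{5342} = 1896 - \frac{3}{5342} = \frac{10128429}{5342}$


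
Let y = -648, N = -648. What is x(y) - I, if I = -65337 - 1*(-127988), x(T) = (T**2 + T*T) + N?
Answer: 776509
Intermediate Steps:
x(T) = -648 + 2*T**2 (x(T) = (T**2 + T*T) - 648 = (T**2 + T**2) - 648 = 2*T**2 - 648 = -648 + 2*T**2)
I = 62651 (I = -65337 + 127988 = 62651)
x(y) - I = (-648 + 2*(-648)**2) - 1*62651 = (-648 + 2*419904) - 62651 = (-648 + 839808) - 62651 = 839160 - 62651 = 776509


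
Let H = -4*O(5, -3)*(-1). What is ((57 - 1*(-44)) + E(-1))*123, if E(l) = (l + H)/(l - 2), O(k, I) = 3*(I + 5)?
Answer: 11480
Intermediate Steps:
O(k, I) = 15 + 3*I (O(k, I) = 3*(5 + I) = 15 + 3*I)
H = 24 (H = -4*(15 + 3*(-3))*(-1) = -4*(15 - 9)*(-1) = -4*6*(-1) = -24*(-1) = 24)
E(l) = (24 + l)/(-2 + l) (E(l) = (l + 24)/(l - 2) = (24 + l)/(-2 + l))
((57 - 1*(-44)) + E(-1))*123 = ((57 - 1*(-44)) + (24 - 1)/(-2 - 1))*123 = ((57 + 44) + 23/(-3))*123 = (101 - ⅓*23)*123 = (101 - 23/3)*123 = (280/3)*123 = 11480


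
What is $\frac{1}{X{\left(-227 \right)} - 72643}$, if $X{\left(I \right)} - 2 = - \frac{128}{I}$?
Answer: $- \frac{227}{16489379} \approx -1.3766 \cdot 10^{-5}$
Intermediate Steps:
$X{\left(I \right)} = 2 - \frac{128}{I}$
$\frac{1}{X{\left(-227 \right)} - 72643} = \frac{1}{\left(2 - \frac{128}{-227}\right) - 72643} = \frac{1}{\left(2 - - \frac{128}{227}\right) - 72643} = \frac{1}{\left(2 + \frac{128}{227}\right) - 72643} = \frac{1}{\frac{582}{227} - 72643} = \frac{1}{- \frac{16489379}{227}} = - \frac{227}{16489379}$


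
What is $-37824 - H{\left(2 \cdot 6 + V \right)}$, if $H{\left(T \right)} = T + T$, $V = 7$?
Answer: $-37862$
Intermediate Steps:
$H{\left(T \right)} = 2 T$
$-37824 - H{\left(2 \cdot 6 + V \right)} = -37824 - 2 \left(2 \cdot 6 + 7\right) = -37824 - 2 \left(12 + 7\right) = -37824 - 2 \cdot 19 = -37824 - 38 = -37862$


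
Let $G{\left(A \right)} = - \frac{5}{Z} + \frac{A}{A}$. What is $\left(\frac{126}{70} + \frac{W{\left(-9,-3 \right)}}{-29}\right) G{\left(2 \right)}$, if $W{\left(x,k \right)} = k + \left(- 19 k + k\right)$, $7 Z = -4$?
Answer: $\frac{117}{290} \approx 0.40345$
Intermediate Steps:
$Z = - \frac{4}{7}$ ($Z = \frac{1}{7} \left(-4\right) = - \frac{4}{7} \approx -0.57143$)
$G{\left(A \right)} = \frac{39}{4}$ ($G{\left(A \right)} = - \frac{5}{- \frac{4}{7}} + \frac{A}{A} = \left(-5\right) \left(- \frac{7}{4}\right) + 1 = \frac{35}{4} + 1 = \frac{39}{4}$)
$W{\left(x,k \right)} = - 17 k$ ($W{\left(x,k \right)} = k - 18 k = - 17 k$)
$\left(\frac{126}{70} + \frac{W{\left(-9,-3 \right)}}{-29}\right) G{\left(2 \right)} = \left(\frac{126}{70} + \frac{\left(-17\right) \left(-3\right)}{-29}\right) \frac{39}{4} = \left(126 \cdot \frac{1}{70} + 51 \left(- \frac{1}{29}\right)\right) \frac{39}{4} = \left(\frac{9}{5} - \frac{51}{29}\right) \frac{39}{4} = \frac{6}{145} \cdot \frac{39}{4} = \frac{117}{290}$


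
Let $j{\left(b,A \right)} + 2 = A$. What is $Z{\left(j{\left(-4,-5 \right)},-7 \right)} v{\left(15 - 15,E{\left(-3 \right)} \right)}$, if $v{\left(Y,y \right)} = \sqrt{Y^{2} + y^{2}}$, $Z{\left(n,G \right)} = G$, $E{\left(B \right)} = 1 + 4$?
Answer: $-35$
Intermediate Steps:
$E{\left(B \right)} = 5$
$j{\left(b,A \right)} = -2 + A$
$Z{\left(j{\left(-4,-5 \right)},-7 \right)} v{\left(15 - 15,E{\left(-3 \right)} \right)} = - 7 \sqrt{\left(15 - 15\right)^{2} + 5^{2}} = - 7 \sqrt{\left(15 - 15\right)^{2} + 25} = - 7 \sqrt{0^{2} + 25} = - 7 \sqrt{0 + 25} = - 7 \sqrt{25} = \left(-7\right) 5 = -35$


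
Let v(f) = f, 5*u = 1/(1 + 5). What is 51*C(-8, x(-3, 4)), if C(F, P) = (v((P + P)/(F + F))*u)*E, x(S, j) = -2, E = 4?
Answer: 17/10 ≈ 1.7000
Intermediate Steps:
u = 1/30 (u = 1/(5*(1 + 5)) = (⅕)/6 = (⅕)*(⅙) = 1/30 ≈ 0.033333)
C(F, P) = 2*P/(15*F) (C(F, P) = (((P + P)/(F + F))*(1/30))*4 = (((2*P)/((2*F)))*(1/30))*4 = (((2*P)*(1/(2*F)))*(1/30))*4 = ((P/F)*(1/30))*4 = (P/(30*F))*4 = 2*P/(15*F))
51*C(-8, x(-3, 4)) = 51*((2/15)*(-2)/(-8)) = 51*((2/15)*(-2)*(-⅛)) = 51*(1/30) = 17/10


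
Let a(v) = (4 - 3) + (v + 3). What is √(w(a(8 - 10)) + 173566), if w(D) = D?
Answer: 16*√678 ≈ 416.61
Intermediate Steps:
a(v) = 4 + v (a(v) = 1 + (3 + v) = 4 + v)
√(w(a(8 - 10)) + 173566) = √((4 + (8 - 10)) + 173566) = √((4 - 2) + 173566) = √(2 + 173566) = √173568 = 16*√678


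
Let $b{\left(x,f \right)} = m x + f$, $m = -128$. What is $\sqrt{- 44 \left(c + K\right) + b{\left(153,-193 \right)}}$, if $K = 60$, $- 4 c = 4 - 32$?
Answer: $15 i \sqrt{101} \approx 150.75 i$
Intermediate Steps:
$c = 7$ ($c = - \frac{4 - 32}{4} = \left(- \frac{1}{4}\right) \left(-28\right) = 7$)
$b{\left(x,f \right)} = f - 128 x$ ($b{\left(x,f \right)} = - 128 x + f = f - 128 x$)
$\sqrt{- 44 \left(c + K\right) + b{\left(153,-193 \right)}} = \sqrt{- 44 \left(7 + 60\right) - 19777} = \sqrt{\left(-44\right) 67 - 19777} = \sqrt{-2948 - 19777} = \sqrt{-22725} = 15 i \sqrt{101}$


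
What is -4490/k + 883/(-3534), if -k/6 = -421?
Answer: -1005451/495938 ≈ -2.0274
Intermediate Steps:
k = 2526 (k = -6*(-421) = 2526)
-4490/k + 883/(-3534) = -4490/2526 + 883/(-3534) = -4490*1/2526 + 883*(-1/3534) = -2245/1263 - 883/3534 = -1005451/495938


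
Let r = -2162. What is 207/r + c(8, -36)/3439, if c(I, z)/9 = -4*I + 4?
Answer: -54639/323266 ≈ -0.16902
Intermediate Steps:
c(I, z) = 36 - 36*I (c(I, z) = 9*(-4*I + 4) = 9*(4 - 4*I) = 36 - 36*I)
207/r + c(8, -36)/3439 = 207/(-2162) + (36 - 36*8)/3439 = 207*(-1/2162) + (36 - 288)*(1/3439) = -9/94 - 252*1/3439 = -9/94 - 252/3439 = -54639/323266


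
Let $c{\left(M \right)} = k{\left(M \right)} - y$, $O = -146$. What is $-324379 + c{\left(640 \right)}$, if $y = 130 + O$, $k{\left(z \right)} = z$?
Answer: $-323723$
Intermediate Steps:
$y = -16$ ($y = 130 - 146 = -16$)
$c{\left(M \right)} = 16 + M$ ($c{\left(M \right)} = M - -16 = M + 16 = 16 + M$)
$-324379 + c{\left(640 \right)} = -324379 + \left(16 + 640\right) = -324379 + 656 = -323723$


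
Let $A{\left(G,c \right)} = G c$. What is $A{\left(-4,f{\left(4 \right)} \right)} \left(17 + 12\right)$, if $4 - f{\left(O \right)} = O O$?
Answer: $1392$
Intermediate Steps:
$f{\left(O \right)} = 4 - O^{2}$ ($f{\left(O \right)} = 4 - O O = 4 - O^{2}$)
$A{\left(-4,f{\left(4 \right)} \right)} \left(17 + 12\right) = - 4 \left(4 - 4^{2}\right) \left(17 + 12\right) = - 4 \left(4 - 16\right) 29 = \left(-4\right) \left(-12\right) 29 = 48 \cdot 29 = 1392$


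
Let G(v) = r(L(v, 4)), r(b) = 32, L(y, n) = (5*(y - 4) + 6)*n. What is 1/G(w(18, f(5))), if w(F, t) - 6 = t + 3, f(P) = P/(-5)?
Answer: 1/32 ≈ 0.031250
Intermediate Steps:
f(P) = -P/5 (f(P) = P*(-1/5) = -P/5)
L(y, n) = n*(-14 + 5*y) (L(y, n) = (5*(-4 + y) + 6)*n = ((-20 + 5*y) + 6)*n = (-14 + 5*y)*n = n*(-14 + 5*y))
w(F, t) = 9 + t (w(F, t) = 6 + (t + 3) = 6 + (3 + t) = 9 + t)
G(v) = 32
1/G(w(18, f(5))) = 1/32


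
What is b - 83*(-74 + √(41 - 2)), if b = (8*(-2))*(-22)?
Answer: 6494 - 83*√39 ≈ 5975.7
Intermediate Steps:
b = 352 (b = -16*(-22) = 352)
b - 83*(-74 + √(41 - 2)) = 352 - 83*(-74 + √(41 - 2)) = 352 - 83*(-74 + √39) = 352 + (6142 - 83*√39) = 6494 - 83*√39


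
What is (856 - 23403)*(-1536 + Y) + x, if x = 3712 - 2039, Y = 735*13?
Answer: -180802720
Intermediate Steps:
Y = 9555
x = 1673
(856 - 23403)*(-1536 + Y) + x = (856 - 23403)*(-1536 + 9555) + 1673 = -22547*8019 + 1673 = -180804393 + 1673 = -180802720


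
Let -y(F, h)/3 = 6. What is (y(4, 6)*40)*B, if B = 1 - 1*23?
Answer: 15840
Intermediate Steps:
y(F, h) = -18 (y(F, h) = -3*6 = -18)
B = -22 (B = 1 - 23 = -22)
(y(4, 6)*40)*B = -18*40*(-22) = -720*(-22) = 15840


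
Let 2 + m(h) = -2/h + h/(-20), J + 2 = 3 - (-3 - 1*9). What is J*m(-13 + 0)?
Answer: -311/20 ≈ -15.550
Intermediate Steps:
J = 13 (J = -2 + (3 - (-3 - 1*9)) = -2 + (3 - (-3 - 9)) = -2 + (3 - 1*(-12)) = -2 + (3 + 12) = -2 + 15 = 13)
m(h) = -2 - 2/h - h/20 (m(h) = -2 + (-2/h + h/(-20)) = -2 + (-2/h + h*(-1/20)) = -2 + (-2/h - h/20) = -2 - 2/h - h/20)
J*m(-13 + 0) = 13*(-2 - 2/(-13 + 0) - (-13 + 0)/20) = 13*(-2 - 2/(-13) - 1/20*(-13)) = 13*(-2 - 2*(-1/13) + 13/20) = 13*(-2 + 2/13 + 13/20) = 13*(-311/260) = -311/20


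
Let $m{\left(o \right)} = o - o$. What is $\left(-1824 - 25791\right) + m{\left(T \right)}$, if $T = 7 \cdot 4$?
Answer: $-27615$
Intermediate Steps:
$T = 28$
$m{\left(o \right)} = 0$
$\left(-1824 - 25791\right) + m{\left(T \right)} = \left(-1824 - 25791\right) + 0 = -27615 + 0 = -27615$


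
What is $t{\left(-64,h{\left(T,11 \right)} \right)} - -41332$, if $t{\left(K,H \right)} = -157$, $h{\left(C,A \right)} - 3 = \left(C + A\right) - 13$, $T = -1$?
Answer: $41175$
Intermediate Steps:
$h{\left(C,A \right)} = -10 + A + C$ ($h{\left(C,A \right)} = 3 - \left(13 - A - C\right) = 3 + \left(-13 + A + C\right) = -10 + A + C$)
$t{\left(-64,h{\left(T,11 \right)} \right)} - -41332 = -157 - -41332 = -157 + 41332 = 41175$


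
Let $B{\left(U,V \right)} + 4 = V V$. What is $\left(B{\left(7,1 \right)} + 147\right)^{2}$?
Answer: $20736$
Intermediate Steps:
$B{\left(U,V \right)} = -4 + V^{2}$ ($B{\left(U,V \right)} = -4 + V V = -4 + V^{2}$)
$\left(B{\left(7,1 \right)} + 147\right)^{2} = \left(\left(-4 + 1^{2}\right) + 147\right)^{2} = \left(\left(-4 + 1\right) + 147\right)^{2} = \left(-3 + 147\right)^{2} = 144^{2} = 20736$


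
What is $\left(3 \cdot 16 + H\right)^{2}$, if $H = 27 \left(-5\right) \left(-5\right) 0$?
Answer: $2304$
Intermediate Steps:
$H = 0$ ($H = 27 \cdot 25 \cdot 0 = 27 \cdot 0 = 0$)
$\left(3 \cdot 16 + H\right)^{2} = \left(3 \cdot 16 + 0\right)^{2} = \left(48 + 0\right)^{2} = 48^{2} = 2304$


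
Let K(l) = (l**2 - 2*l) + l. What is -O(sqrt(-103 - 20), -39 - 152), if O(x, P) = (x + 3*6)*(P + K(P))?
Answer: -656658 - 36481*I*sqrt(123) ≈ -6.5666e+5 - 4.0459e+5*I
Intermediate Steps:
K(l) = l**2 - l
O(x, P) = (18 + x)*(P + P*(-1 + P)) (O(x, P) = (x + 3*6)*(P + P*(-1 + P)) = (x + 18)*(P + P*(-1 + P)) = (18 + x)*(P + P*(-1 + P)))
-O(sqrt(-103 - 20), -39 - 152) = -(-39 - 152)**2*(18 + sqrt(-103 - 20)) = -(-191)**2*(18 + sqrt(-123)) = -36481*(18 + I*sqrt(123)) = -(656658 + 36481*I*sqrt(123)) = -656658 - 36481*I*sqrt(123)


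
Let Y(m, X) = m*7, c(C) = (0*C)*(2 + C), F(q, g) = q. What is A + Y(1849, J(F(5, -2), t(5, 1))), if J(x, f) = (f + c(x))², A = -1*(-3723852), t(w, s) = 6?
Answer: 3736795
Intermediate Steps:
c(C) = 0 (c(C) = 0*(2 + C) = 0)
A = 3723852
J(x, f) = f² (J(x, f) = (f + 0)² = f²)
Y(m, X) = 7*m
A + Y(1849, J(F(5, -2), t(5, 1))) = 3723852 + 7*1849 = 3723852 + 12943 = 3736795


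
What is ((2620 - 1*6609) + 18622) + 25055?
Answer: 39688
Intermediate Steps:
((2620 - 1*6609) + 18622) + 25055 = ((2620 - 6609) + 18622) + 25055 = (-3989 + 18622) + 25055 = 14633 + 25055 = 39688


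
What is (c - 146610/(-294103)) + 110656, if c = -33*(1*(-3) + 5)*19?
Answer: 32175603016/294103 ≈ 1.0940e+5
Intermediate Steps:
c = -1254 (c = -33*(-3 + 5)*19 = -33*2*19 = -66*19 = -1254)
(c - 146610/(-294103)) + 110656 = (-1254 - 146610/(-294103)) + 110656 = (-1254 - 146610*(-1/294103)) + 110656 = (-1254 + 146610/294103) + 110656 = -368658552/294103 + 110656 = 32175603016/294103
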